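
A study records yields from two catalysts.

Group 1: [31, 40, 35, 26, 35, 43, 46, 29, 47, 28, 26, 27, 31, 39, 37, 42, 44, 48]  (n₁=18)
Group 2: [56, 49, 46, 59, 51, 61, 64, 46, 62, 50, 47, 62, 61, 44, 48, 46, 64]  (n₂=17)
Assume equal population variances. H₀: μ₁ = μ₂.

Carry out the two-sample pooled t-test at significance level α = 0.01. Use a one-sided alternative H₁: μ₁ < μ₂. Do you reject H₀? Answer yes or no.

reject H₀: yes

x̄₁=36.333, s₁=7.608, n₁=18
x̄₂=53.882, s₂=7.424, n₂=17
s_p² = [17·7.608² + 16·7.424²]/33 = 56.5383
SE = √(s_p²·(1/18+1/17)) = 2.5430
t = (36.333−53.882)/2.5430 = -6.9009
df = 33
p-value (one-sided, H₁ less) = 0.00000
At α=0.01: p < α → reject H₀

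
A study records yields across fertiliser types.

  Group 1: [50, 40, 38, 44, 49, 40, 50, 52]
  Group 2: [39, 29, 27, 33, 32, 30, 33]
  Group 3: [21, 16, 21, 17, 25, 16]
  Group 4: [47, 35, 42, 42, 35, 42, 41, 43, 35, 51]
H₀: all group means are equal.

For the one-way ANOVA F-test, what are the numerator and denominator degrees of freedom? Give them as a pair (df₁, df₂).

k = 4 groups, N = 31 total
df = (k−1, N−k) = (4−1, 31−4) = (3, 27)

degrees of freedom = [3, 27]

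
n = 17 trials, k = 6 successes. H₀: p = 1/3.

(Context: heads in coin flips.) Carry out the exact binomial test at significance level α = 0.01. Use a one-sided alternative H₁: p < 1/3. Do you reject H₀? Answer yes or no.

reject H₀: no

Exact binomial: n=17, k=6, p₀=1/3=0.3333
P(X≤6) from Σ C(n,i)·p₀^i·(1−p₀)^(n−i)
p-value (one-sided, H₁ less) = 0.67393
At α=0.01: p ≥ α → fail to reject H₀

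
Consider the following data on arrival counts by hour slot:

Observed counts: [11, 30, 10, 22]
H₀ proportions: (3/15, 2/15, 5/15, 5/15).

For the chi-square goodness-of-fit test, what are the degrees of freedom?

degrees of freedom = 3

df = k − 1 = 4 − 1 = 3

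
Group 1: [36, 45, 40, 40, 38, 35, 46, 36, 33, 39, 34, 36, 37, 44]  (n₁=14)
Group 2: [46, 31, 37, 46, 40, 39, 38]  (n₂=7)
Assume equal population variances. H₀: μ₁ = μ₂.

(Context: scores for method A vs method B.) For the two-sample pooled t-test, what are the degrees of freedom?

degrees of freedom = 19

df = n₁ + n₂ − 2 = 14 + 7 − 2 = 19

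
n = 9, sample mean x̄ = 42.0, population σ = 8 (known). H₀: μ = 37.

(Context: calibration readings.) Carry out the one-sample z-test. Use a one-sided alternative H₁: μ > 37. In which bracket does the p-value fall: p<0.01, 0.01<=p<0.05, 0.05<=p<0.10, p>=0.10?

p-value bracket: 0.01<=p<0.05

SE = σ/√n = 8/√9 = 2.6667
z = (x̄−μ₀)/SE = (42.0−37)/2.6667 = 1.8750
p-value (one-sided, H₁ greater) = 0.03040
→ bracket: 0.01<=p<0.05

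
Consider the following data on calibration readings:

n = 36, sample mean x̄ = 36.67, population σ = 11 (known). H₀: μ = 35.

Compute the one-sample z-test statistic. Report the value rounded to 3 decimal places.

SE = σ/√n = 11/√36 = 1.8333
z = (x̄−μ₀)/SE = (36.67−35)/1.8333 = 0.9109

test statistic = 0.911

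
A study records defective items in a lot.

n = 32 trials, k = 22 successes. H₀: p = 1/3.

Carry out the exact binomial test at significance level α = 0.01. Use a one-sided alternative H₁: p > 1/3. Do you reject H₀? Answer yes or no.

reject H₀: yes

Exact binomial: n=32, k=22, p₀=1/3=0.3333
P(X≥22) from Σ C(n,i)·p₀^i·(1−p₀)^(n−i)
p-value (one-sided, H₁ greater) = 0.00005
At α=0.01: p < α → reject H₀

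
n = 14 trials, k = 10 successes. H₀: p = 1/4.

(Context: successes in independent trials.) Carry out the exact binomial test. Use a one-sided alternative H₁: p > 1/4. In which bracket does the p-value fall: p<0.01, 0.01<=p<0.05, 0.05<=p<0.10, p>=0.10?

Exact binomial: n=14, k=10, p₀=1/4=0.2500
P(X≥10) from Σ C(n,i)·p₀^i·(1−p₀)^(n−i)
p-value (one-sided, H₁ greater) = 0.00034
→ bracket: p<0.01

p-value bracket: p<0.01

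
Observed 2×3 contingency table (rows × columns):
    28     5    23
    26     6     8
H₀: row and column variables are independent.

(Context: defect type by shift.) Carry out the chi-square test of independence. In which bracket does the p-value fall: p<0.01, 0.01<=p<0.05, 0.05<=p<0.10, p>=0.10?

Row totals [56, 40], col totals [54, 11, 31], n=96
χ² = (28−31.50)²/31.50 + (5−6.42)²/6.42 + (23−18.08)²/18.08 + (26−22.50)²/22.50 + (6−4.58)²/4.58 + (8−12.92)²/12.92 = 4.8923
df = 2
p-value (upper-tail) = 0.08663
→ bracket: 0.05<=p<0.10

p-value bracket: 0.05<=p<0.10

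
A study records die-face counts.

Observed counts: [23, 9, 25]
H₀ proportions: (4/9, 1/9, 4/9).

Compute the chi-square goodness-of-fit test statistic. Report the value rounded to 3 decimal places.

n = 57; E_i = n·p_i = [25.33, 6.33, 25.33]
χ² = (23−25.33)²/25.33 + (9−6.33)²/6.33 + (25−25.33)²/25.33 = 1.3421
df = 2

test statistic = 1.342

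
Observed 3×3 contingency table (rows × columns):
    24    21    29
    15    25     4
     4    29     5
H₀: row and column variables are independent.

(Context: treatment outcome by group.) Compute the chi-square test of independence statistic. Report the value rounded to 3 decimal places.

Row totals [74, 44, 38], col totals [43, 75, 38], n=156
χ² = (24−20.40)²/20.40 + (21−35.58)²/35.58 + (29−18.03)²/18.03 + (15−12.13)²/12.13 + (25−21.15)²/21.15 + (4−10.72)²/10.72 + (4−10.47)²/10.47 + (29−18.27)²/18.27 + (5−9.26)²/9.26 = 31.1424
df = 4

test statistic = 31.142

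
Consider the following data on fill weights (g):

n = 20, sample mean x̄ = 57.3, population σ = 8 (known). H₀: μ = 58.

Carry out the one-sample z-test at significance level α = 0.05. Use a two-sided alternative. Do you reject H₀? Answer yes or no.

SE = σ/√n = 8/√20 = 1.7889
z = (x̄−μ₀)/SE = (57.3−58)/1.7889 = -0.3913
p-value (two-sided) = 0.69557
At α=0.05: p ≥ α → fail to reject H₀

reject H₀: no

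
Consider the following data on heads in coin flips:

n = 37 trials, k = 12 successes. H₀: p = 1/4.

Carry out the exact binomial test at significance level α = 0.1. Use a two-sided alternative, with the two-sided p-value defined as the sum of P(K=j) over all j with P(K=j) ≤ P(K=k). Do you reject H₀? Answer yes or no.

Exact binomial: n=37, k=12, p₀=1/4=0.2500
P(X=j) = C(n,j)·p₀^j·(1−p₀)^(n−j); p = Σ P(X=j) over j with P(X=j) ≤ P(X=12)
p-value (two-sided) = 0.34117
At α=0.1: p ≥ α → fail to reject H₀

reject H₀: no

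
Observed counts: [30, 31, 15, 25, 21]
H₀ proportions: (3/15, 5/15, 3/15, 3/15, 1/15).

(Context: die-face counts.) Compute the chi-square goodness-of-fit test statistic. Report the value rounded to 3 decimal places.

test statistic = 27.574

n = 122; E_i = n·p_i = [24.40, 40.67, 24.40, 24.40, 8.13]
χ² = (30−24.40)²/24.40 + (31−40.67)²/40.67 + (15−24.40)²/24.40 + (25−24.40)²/24.40 + (21−8.13)²/8.13 = 27.5738
df = 4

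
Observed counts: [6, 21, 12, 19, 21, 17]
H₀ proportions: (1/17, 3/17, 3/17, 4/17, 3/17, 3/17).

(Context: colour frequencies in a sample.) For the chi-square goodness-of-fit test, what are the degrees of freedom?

df = k − 1 = 6 − 1 = 5

degrees of freedom = 5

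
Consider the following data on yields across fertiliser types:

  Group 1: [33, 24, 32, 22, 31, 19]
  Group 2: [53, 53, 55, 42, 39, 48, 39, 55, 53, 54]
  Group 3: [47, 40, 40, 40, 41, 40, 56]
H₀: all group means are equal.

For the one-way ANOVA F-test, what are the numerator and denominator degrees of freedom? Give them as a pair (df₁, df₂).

k = 3 groups, N = 23 total
df = (k−1, N−k) = (3−1, 23−3) = (2, 20)

degrees of freedom = [2, 20]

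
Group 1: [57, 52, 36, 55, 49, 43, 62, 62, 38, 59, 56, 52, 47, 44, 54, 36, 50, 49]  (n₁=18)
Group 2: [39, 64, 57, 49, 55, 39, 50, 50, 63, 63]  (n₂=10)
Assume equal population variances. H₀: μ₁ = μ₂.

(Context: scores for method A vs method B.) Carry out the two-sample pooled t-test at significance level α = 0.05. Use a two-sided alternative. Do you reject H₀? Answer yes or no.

reject H₀: no

x̄₁=50.056, s₁=8.171, n₁=18
x̄₂=52.900, s₂=9.231, n₂=10
s_p² = [17·8.171² + 9·9.231²]/26 = 73.1479
SE = √(s_p²·(1/18+1/10)) = 3.3732
t = (50.056−52.900)/3.3732 = -0.8432
df = 26
p-value (two-sided) = 0.40678
At α=0.05: p ≥ α → fail to reject H₀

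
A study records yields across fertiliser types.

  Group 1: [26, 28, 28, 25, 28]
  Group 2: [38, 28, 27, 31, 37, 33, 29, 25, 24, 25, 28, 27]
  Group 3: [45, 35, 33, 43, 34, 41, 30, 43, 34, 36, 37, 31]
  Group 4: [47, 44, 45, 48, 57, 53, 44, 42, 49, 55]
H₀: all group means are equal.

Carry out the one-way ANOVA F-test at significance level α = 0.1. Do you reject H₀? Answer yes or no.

Group means [27.00, 29.33, 36.83, 48.40], grand mean 36.231
SSB = Σnᵢ(x̄ᵢ−x̄)² = 2482.190; SSW = ΣΣ(x−x̄ᵢ)² = 746.733
MSB = 2482.190/3 = 827.3966; MSW = 746.733/35 = 21.3352
F = MSB/MSW = 38.7808
df = (3, 35)
p-value (upper-tail) = 0.00000
At α=0.1: p < α → reject H₀

reject H₀: yes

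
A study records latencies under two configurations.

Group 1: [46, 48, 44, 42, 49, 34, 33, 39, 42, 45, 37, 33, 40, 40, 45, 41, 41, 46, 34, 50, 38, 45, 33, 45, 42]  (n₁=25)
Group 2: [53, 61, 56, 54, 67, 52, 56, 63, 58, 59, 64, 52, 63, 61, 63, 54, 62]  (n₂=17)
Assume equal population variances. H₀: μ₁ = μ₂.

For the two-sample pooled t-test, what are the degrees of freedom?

df = n₁ + n₂ − 2 = 25 + 17 − 2 = 40

degrees of freedom = 40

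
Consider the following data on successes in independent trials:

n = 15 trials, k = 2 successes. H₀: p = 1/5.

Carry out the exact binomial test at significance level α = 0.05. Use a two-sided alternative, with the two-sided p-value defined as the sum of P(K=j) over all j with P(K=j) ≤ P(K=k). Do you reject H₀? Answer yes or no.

reject H₀: no

Exact binomial: n=15, k=2, p₀=1/5=0.2000
P(X=j) = C(n,j)·p₀^j·(1−p₀)^(n−j); p = Σ P(X=j) over j with P(X=j) ≤ P(X=2)
p-value (two-sided) = 0.74986
At α=0.05: p ≥ α → fail to reject H₀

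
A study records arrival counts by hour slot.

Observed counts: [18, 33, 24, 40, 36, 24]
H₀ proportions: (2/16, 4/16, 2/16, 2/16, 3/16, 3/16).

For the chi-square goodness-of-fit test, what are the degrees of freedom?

df = k − 1 = 6 − 1 = 5

degrees of freedom = 5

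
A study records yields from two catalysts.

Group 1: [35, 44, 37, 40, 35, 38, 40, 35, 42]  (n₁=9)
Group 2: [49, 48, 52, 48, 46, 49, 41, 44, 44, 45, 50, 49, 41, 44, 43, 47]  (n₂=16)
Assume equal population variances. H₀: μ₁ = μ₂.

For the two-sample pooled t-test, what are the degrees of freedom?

df = n₁ + n₂ − 2 = 9 + 16 − 2 = 23

degrees of freedom = 23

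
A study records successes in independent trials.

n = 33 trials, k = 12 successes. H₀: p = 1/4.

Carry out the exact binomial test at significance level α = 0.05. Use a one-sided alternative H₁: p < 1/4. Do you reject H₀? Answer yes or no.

reject H₀: no

Exact binomial: n=33, k=12, p₀=1/4=0.2500
P(X≤12) from Σ C(n,i)·p₀^i·(1−p₀)^(n−i)
p-value (one-sided, H₁ less) = 0.95158
At α=0.05: p ≥ α → fail to reject H₀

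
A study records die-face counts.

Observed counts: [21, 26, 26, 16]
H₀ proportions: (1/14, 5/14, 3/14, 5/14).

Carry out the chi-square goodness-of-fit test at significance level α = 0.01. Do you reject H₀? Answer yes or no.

reject H₀: yes

n = 89; E_i = n·p_i = [6.36, 31.79, 19.07, 31.79]
χ² = (21−6.36)²/6.36 + (26−31.79)²/31.79 + (26−19.07)²/19.07 + (16−31.79)²/31.79 = 45.1378
df = 3
p-value (upper-tail) = 0.00000
At α=0.01: p < α → reject H₀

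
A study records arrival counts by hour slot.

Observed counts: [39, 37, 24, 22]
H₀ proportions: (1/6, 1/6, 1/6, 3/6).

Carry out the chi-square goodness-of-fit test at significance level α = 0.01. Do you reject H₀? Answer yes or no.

reject H₀: yes

n = 122; E_i = n·p_i = [20.33, 20.33, 20.33, 61.00]
χ² = (39−20.33)²/20.33 + (37−20.33)²/20.33 + (24−20.33)²/20.33 + (22−61.00)²/61.00 = 56.3934
df = 3
p-value (upper-tail) = 0.00000
At α=0.01: p < α → reject H₀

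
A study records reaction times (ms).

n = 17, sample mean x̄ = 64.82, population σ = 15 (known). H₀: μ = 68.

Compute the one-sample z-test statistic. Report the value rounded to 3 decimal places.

test statistic = -0.874

SE = σ/√n = 15/√17 = 3.6380
z = (x̄−μ₀)/SE = (64.82−68)/3.6380 = -0.8741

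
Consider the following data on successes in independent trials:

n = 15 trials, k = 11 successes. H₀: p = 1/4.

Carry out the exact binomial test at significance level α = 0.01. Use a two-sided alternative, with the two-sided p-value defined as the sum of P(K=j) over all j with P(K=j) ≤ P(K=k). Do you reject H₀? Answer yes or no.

Exact binomial: n=15, k=11, p₀=1/4=0.2500
P(X=j) = C(n,j)·p₀^j·(1−p₀)^(n−j); p = Σ P(X=j) over j with P(X=j) ≤ P(X=11)
p-value (two-sided) = 0.00012
At α=0.01: p < α → reject H₀

reject H₀: yes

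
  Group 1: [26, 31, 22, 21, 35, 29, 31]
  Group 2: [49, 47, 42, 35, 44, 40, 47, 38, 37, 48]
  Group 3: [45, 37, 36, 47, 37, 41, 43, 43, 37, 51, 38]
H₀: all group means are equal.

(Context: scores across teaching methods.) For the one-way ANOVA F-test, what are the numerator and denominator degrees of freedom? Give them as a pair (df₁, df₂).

degrees of freedom = [2, 25]

k = 3 groups, N = 28 total
df = (k−1, N−k) = (3−1, 28−3) = (2, 25)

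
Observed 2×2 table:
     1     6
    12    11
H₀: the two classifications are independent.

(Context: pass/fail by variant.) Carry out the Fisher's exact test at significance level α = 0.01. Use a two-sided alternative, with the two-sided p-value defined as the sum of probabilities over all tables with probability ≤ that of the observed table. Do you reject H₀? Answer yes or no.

Margins: r₁=7, r₂=23, c₁=13, c₂=17, n=30
p_obs = C(7,1)·C(23,12)/C(30,13); sum pmf over tables with pmf ≤ p_obs
p-value (two-sided) = 0.10375
At α=0.01: p ≥ α → fail to reject H₀

reject H₀: no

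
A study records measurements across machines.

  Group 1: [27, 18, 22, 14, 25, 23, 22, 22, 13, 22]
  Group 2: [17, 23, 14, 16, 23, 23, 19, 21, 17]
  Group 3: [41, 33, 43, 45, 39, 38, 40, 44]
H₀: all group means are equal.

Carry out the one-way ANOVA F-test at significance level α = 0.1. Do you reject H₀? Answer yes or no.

Group means [20.80, 19.22, 40.38], grand mean 26.074
SSB = Σnᵢ(x̄ᵢ−x̄)² = 2336.821; SSW = ΣΣ(x−x̄ᵢ)² = 379.031
MSB = 2336.821/2 = 1168.4106; MSW = 379.031/24 = 15.7929
F = MSB/MSW = 73.9831
df = (2, 24)
p-value (upper-tail) = 0.00000
At α=0.1: p < α → reject H₀

reject H₀: yes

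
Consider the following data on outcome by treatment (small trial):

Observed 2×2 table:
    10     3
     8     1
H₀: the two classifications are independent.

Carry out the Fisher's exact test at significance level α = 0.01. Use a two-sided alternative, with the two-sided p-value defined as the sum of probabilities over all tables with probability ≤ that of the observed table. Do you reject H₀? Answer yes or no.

reject H₀: no

Margins: r₁=13, r₂=9, c₁=18, c₂=4, n=22
p_obs = C(13,10)·C(9,8)/C(22,18); sum pmf over tables with pmf ≤ p_obs
p-value (two-sided) = 0.61613
At α=0.01: p ≥ α → fail to reject H₀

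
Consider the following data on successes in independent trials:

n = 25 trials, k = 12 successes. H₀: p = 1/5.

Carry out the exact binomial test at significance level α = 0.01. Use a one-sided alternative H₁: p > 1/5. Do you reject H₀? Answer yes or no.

reject H₀: yes

Exact binomial: n=25, k=12, p₀=1/5=0.2000
P(X≥12) from Σ C(n,i)·p₀^i·(1−p₀)^(n−i)
p-value (one-sided, H₁ greater) = 0.00154
At α=0.01: p < α → reject H₀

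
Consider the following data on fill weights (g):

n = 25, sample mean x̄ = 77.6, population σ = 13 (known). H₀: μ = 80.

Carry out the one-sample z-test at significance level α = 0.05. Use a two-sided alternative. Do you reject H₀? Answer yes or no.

SE = σ/√n = 13/√25 = 2.6000
z = (x̄−μ₀)/SE = (77.6−80)/2.6000 = -0.9231
p-value (two-sided) = 0.35597
At α=0.05: p ≥ α → fail to reject H₀

reject H₀: no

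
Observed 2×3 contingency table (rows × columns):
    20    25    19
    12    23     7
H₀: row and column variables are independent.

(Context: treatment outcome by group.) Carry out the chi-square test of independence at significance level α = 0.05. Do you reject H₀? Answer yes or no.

reject H₀: no

Row totals [64, 42], col totals [32, 48, 26], n=106
χ² = (20−19.32)²/19.32 + (25−28.98)²/28.98 + (19−15.70)²/15.70 + (12−12.68)²/12.68 + (23−19.02)²/19.02 + (7−10.30)²/10.30 = 3.1933
df = 2
p-value (upper-tail) = 0.20257
At α=0.05: p ≥ α → fail to reject H₀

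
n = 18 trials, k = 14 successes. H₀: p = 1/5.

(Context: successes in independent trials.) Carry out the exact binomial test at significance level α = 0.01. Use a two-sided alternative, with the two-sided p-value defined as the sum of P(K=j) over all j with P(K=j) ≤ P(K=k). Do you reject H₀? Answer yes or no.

Exact binomial: n=18, k=14, p₀=1/5=0.2000
P(X=j) = C(n,j)·p₀^j·(1−p₀)^(n−j); p = Σ P(X=j) over j with P(X=j) ≤ P(X=14)
p-value (two-sided) = 0.00000
At α=0.01: p < α → reject H₀

reject H₀: yes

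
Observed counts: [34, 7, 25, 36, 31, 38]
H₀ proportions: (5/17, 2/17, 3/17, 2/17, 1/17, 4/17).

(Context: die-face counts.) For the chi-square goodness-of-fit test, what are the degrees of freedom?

degrees of freedom = 5

df = k − 1 = 6 − 1 = 5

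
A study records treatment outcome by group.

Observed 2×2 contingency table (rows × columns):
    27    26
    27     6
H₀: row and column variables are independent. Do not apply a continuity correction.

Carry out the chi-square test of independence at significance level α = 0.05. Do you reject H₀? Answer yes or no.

reject H₀: yes

Row totals [53, 33], col totals [54, 32], n=86
χ² = (27−33.28)²/33.28 + (26−19.72)²/19.72 + (27−20.72)²/20.72 + (6−12.28)²/12.28 = 8.2976
df = 1
p-value (upper-tail) = 0.00397
At α=0.05: p < α → reject H₀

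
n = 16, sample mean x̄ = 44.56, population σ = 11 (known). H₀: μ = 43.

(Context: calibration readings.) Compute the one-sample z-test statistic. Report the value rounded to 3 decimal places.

test statistic = 0.567

SE = σ/√n = 11/√16 = 2.7500
z = (x̄−μ₀)/SE = (44.56−43)/2.7500 = 0.5673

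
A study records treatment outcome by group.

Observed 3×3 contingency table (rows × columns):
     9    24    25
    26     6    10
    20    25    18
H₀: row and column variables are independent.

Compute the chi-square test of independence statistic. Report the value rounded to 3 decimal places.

test statistic = 25.310

Row totals [58, 42, 63], col totals [55, 55, 53], n=163
χ² = (9−19.57)²/19.57 + (24−19.57)²/19.57 + (25−18.86)²/18.86 + (26−14.17)²/14.17 + (6−14.17)²/14.17 + (10−13.66)²/13.66 + (20−21.26)²/21.26 + (25−21.26)²/21.26 + (18−20.48)²/20.48 = 25.3096
df = 4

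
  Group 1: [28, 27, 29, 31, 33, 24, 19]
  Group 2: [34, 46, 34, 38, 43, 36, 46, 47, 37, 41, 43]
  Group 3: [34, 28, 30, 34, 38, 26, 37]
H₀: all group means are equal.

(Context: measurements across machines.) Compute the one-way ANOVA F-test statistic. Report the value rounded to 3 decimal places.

test statistic = 17.541

Group means [27.29, 40.45, 32.43], grand mean 34.520
SSB = Σnᵢ(x̄ᵢ−x̄)² = 784.370; SSW = ΣΣ(x−x̄ᵢ)² = 491.870
MSB = 784.370/2 = 392.1849; MSW = 491.870/22 = 22.3577
F = MSB/MSW = 17.5414
df = (2, 22)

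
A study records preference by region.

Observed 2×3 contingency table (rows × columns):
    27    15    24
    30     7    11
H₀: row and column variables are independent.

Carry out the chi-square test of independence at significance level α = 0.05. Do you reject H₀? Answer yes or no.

reject H₀: no

Row totals [66, 48], col totals [57, 22, 35], n=114
χ² = (27−33.00)²/33.00 + (15−12.74)²/12.74 + (24−20.26)²/20.26 + (30−24.00)²/24.00 + (7−9.26)²/9.26 + (11−14.74)²/14.74 = 5.1827
df = 2
p-value (upper-tail) = 0.07492
At α=0.05: p ≥ α → fail to reject H₀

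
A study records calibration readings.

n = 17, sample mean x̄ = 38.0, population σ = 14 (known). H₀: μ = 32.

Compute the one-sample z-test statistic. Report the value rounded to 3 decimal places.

test statistic = 1.767

SE = σ/√n = 14/√17 = 3.3955
z = (x̄−μ₀)/SE = (38.0−32)/3.3955 = 1.7670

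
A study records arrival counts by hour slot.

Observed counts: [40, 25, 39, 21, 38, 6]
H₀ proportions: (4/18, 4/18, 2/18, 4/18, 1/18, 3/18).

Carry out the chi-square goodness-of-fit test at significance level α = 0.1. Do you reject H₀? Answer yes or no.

n = 169; E_i = n·p_i = [37.56, 37.56, 18.78, 37.56, 9.39, 28.17]
χ² = (40−37.56)²/37.56 + (25−37.56)²/37.56 + (39−18.78)²/18.78 + (21−37.56)²/37.56 + (38−9.39)²/9.39 + (6−28.17)²/28.17 = 138.0651
df = 5
p-value (upper-tail) = 0.00000
At α=0.1: p < α → reject H₀

reject H₀: yes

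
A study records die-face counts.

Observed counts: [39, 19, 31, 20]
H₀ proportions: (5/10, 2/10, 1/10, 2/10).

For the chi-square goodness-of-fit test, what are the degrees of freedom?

df = k − 1 = 4 − 1 = 3

degrees of freedom = 3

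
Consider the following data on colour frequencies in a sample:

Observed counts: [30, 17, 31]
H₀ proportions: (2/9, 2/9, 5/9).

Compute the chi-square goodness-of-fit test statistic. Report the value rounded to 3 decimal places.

n = 78; E_i = n·p_i = [17.33, 17.33, 43.33]
χ² = (30−17.33)²/17.33 + (17−17.33)²/17.33 + (31−43.33)²/43.33 = 12.7731
df = 2

test statistic = 12.773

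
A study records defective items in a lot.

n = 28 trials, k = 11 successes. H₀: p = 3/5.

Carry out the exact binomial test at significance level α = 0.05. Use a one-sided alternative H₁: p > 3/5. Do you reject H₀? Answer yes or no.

reject H₀: no

Exact binomial: n=28, k=11, p₀=3/5=0.6000
P(X≥11) from Σ C(n,i)·p₀^i·(1−p₀)^(n−i)
p-value (one-sided, H₁ greater) = 0.99188
At α=0.05: p ≥ α → fail to reject H₀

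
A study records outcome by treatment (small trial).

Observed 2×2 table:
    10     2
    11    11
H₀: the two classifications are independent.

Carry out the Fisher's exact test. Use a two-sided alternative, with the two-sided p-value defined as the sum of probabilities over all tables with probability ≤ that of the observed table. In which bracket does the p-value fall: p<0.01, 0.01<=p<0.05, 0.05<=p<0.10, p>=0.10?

p-value bracket: 0.05<=p<0.10

Margins: r₁=12, r₂=22, c₁=21, c₂=13, n=34
p_obs = C(12,10)·C(22,11)/C(34,21); sum pmf over tables with pmf ≤ p_obs
p-value (two-sided) = 0.07496
→ bracket: 0.05<=p<0.10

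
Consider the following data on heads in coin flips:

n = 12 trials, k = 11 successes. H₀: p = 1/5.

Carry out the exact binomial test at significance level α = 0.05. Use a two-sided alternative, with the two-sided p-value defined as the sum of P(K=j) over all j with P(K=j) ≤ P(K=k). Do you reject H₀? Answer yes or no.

reject H₀: yes

Exact binomial: n=12, k=11, p₀=1/5=0.2000
P(X=j) = C(n,j)·p₀^j·(1−p₀)^(n−j); p = Σ P(X=j) over j with P(X=j) ≤ P(X=11)
p-value (two-sided) = 0.00000
At α=0.05: p < α → reject H₀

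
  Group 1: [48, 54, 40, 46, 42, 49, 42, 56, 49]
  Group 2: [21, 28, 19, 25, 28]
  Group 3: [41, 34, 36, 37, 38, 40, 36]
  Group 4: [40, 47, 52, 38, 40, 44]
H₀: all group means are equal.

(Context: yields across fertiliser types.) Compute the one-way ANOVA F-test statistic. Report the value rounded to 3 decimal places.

Group means [47.33, 24.20, 37.43, 43.50], grand mean 39.630
SSB = Σnᵢ(x̄ᵢ−x̄)² = 1848.282; SSW = ΣΣ(x−x̄ᵢ)² = 480.014
MSB = 1848.282/3 = 616.0940; MSW = 480.014/23 = 20.8702
F = MSB/MSW = 29.5203
df = (3, 23)

test statistic = 29.520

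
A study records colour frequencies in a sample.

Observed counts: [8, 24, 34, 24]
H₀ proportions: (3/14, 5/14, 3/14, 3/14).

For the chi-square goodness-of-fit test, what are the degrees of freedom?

degrees of freedom = 3

df = k − 1 = 4 − 1 = 3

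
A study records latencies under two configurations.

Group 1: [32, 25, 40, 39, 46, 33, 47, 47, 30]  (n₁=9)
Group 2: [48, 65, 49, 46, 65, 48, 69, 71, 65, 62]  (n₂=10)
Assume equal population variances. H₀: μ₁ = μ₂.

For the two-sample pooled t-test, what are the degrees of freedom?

degrees of freedom = 17

df = n₁ + n₂ − 2 = 9 + 10 − 2 = 17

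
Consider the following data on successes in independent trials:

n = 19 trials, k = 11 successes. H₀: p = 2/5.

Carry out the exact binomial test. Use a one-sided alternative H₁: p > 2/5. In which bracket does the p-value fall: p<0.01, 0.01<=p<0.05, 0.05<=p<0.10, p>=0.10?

p-value bracket: 0.05<=p<0.10

Exact binomial: n=19, k=11, p₀=2/5=0.4000
P(X≥11) from Σ C(n,i)·p₀^i·(1−p₀)^(n−i)
p-value (one-sided, H₁ greater) = 0.08847
→ bracket: 0.05<=p<0.10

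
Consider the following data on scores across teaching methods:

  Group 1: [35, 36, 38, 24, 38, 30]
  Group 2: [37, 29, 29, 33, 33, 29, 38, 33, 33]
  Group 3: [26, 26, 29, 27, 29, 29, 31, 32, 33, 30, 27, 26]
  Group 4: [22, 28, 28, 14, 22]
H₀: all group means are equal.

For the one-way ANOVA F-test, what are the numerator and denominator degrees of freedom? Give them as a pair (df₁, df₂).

degrees of freedom = [3, 28]

k = 4 groups, N = 32 total
df = (k−1, N−k) = (4−1, 32−4) = (3, 28)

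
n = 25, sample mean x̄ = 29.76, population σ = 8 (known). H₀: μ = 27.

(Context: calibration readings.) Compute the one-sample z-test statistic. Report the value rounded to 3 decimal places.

SE = σ/√n = 8/√25 = 1.6000
z = (x̄−μ₀)/SE = (29.76−27)/1.6000 = 1.7250

test statistic = 1.725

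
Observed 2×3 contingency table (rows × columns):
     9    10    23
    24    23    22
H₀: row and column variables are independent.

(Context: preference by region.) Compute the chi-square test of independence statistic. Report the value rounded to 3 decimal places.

test statistic = 5.733

Row totals [42, 69], col totals [33, 33, 45], n=111
χ² = (9−12.49)²/12.49 + (10−12.49)²/12.49 + (23−17.03)²/17.03 + (24−20.51)²/20.51 + (23−20.51)²/20.51 + (22−27.97)²/27.97 = 5.7333
df = 2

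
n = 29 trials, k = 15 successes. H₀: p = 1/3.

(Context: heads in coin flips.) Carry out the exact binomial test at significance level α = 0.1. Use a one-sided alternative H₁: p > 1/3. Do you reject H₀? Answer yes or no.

reject H₀: yes

Exact binomial: n=29, k=15, p₀=1/3=0.3333
P(X≥15) from Σ C(n,i)·p₀^i·(1−p₀)^(n−i)
p-value (one-sided, H₁ greater) = 0.03114
At α=0.1: p < α → reject H₀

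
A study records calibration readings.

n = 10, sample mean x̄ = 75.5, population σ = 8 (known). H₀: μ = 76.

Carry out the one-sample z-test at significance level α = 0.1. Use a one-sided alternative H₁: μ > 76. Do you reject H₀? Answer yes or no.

SE = σ/√n = 8/√10 = 2.5298
z = (x̄−μ₀)/SE = (75.5−76)/2.5298 = -0.1976
p-value (one-sided, H₁ greater) = 0.57834
At α=0.1: p ≥ α → fail to reject H₀

reject H₀: no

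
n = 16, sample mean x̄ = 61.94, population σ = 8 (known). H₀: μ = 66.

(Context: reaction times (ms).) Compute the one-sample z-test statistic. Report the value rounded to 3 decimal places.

SE = σ/√n = 8/√16 = 2.0000
z = (x̄−μ₀)/SE = (61.94−66)/2.0000 = -2.0300

test statistic = -2.030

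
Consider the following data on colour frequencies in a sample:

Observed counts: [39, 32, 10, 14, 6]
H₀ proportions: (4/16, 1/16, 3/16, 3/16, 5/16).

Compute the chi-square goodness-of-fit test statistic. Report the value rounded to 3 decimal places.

test statistic = 138.226

n = 101; E_i = n·p_i = [25.25, 6.31, 18.94, 18.94, 31.56]
χ² = (39−25.25)²/25.25 + (32−6.31)²/6.31 + (10−18.94)²/18.94 + (14−18.94)²/18.94 + (6−31.56)²/31.56 = 138.2264
df = 4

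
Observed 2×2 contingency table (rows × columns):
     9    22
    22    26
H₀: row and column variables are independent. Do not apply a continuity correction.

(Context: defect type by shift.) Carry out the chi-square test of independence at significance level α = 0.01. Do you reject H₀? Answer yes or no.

Row totals [31, 48], col totals [31, 48], n=79
χ² = (9−12.16)²/12.16 + (22−18.84)²/18.84 + (22−18.84)²/18.84 + (26−29.16)²/29.16 = 2.2300
df = 1
p-value (upper-tail) = 0.13536
At α=0.01: p ≥ α → fail to reject H₀

reject H₀: no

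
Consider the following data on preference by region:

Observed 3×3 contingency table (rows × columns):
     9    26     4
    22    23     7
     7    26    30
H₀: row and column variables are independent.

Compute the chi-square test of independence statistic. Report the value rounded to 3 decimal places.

Row totals [39, 52, 63], col totals [38, 75, 41], n=154
χ² = (9−9.62)²/9.62 + (26−18.99)²/18.99 + (4−10.38)²/10.38 + (22−12.83)²/12.83 + (23−25.32)²/25.32 + (7−13.84)²/13.84 + (7−15.55)²/15.55 + (26−30.68)²/30.68 + (30−16.77)²/16.77 = 32.5410
df = 4

test statistic = 32.541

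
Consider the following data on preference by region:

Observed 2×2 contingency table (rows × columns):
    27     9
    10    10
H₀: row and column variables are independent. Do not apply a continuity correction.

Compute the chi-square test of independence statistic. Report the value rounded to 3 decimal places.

test statistic = 3.585

Row totals [36, 20], col totals [37, 19], n=56
χ² = (27−23.79)²/23.79 + (9−12.21)²/12.21 + (10−13.21)²/13.21 + (10−6.79)²/6.79 = 3.5846
df = 1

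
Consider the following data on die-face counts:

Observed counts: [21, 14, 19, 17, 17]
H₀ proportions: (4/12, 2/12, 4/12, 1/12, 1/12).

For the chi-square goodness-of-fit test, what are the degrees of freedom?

df = k − 1 = 5 − 1 = 4

degrees of freedom = 4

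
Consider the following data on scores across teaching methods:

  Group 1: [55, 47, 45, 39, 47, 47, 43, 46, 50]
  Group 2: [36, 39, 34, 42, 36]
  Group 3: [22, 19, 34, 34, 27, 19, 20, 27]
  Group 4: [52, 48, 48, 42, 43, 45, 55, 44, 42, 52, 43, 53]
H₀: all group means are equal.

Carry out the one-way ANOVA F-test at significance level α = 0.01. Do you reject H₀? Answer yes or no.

Group means [46.56, 37.40, 25.25, 47.25], grand mean 40.441
SSB = Σnᵢ(x̄ᵢ−x̄)² = 2785.210; SSW = ΣΣ(x−x̄ᵢ)² = 717.172
MSB = 2785.210/3 = 928.4034; MSW = 717.172/30 = 23.9057
F = MSB/MSW = 38.8360
df = (3, 30)
p-value (upper-tail) = 0.00000
At α=0.01: p < α → reject H₀

reject H₀: yes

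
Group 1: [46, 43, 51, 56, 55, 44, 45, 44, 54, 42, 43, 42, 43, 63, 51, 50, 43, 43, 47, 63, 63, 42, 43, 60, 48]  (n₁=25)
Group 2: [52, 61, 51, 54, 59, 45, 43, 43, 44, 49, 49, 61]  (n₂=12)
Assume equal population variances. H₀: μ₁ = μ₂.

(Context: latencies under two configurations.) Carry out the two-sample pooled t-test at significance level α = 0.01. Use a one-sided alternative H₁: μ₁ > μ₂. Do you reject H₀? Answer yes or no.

reject H₀: no

x̄₁=48.960, s₁=7.277, n₁=25
x̄₂=50.917, s₂=6.708, n₂=12
s_p² = [24·7.277² + 11·6.708²]/35 = 50.4536
SE = √(s_p²·(1/25+1/12)) = 2.4945
t = (48.960−50.917)/2.4945 = -0.7844
df = 35
p-value (one-sided, H₁ greater) = 0.78096
At α=0.01: p ≥ α → fail to reject H₀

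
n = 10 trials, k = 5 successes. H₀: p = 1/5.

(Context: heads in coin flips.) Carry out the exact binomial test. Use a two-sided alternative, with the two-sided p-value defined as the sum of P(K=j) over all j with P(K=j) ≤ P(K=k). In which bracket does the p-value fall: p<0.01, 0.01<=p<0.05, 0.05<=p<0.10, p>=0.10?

Exact binomial: n=10, k=5, p₀=1/5=0.2000
P(X=j) = C(n,j)·p₀^j·(1−p₀)^(n−j); p = Σ P(X=j) over j with P(X=j) ≤ P(X=5)
p-value (two-sided) = 0.03279
→ bracket: 0.01<=p<0.05

p-value bracket: 0.01<=p<0.05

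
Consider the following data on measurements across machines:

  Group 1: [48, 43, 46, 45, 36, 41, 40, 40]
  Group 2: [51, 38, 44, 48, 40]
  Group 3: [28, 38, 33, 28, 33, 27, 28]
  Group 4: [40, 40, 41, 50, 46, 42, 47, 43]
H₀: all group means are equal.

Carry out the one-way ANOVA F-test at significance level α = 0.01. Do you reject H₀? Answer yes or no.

Group means [42.38, 44.20, 30.71, 43.62], grand mean 40.143
SSB = Σnᵢ(x̄ᵢ−x̄)² = 841.450; SSW = ΣΣ(x−x̄ᵢ)² = 415.979
MSB = 841.450/3 = 280.4833; MSW = 415.979/24 = 17.3324
F = MSB/MSW = 16.1826
df = (3, 24)
p-value (upper-tail) = 0.00001
At α=0.01: p < α → reject H₀

reject H₀: yes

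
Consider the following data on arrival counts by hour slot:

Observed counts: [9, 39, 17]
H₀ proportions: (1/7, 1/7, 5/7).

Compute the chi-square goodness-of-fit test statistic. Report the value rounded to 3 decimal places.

test statistic = 113.748

n = 65; E_i = n·p_i = [9.29, 9.29, 46.43]
χ² = (9−9.29)²/9.29 + (39−9.29)²/9.29 + (17−46.43)²/46.43 = 113.7477
df = 2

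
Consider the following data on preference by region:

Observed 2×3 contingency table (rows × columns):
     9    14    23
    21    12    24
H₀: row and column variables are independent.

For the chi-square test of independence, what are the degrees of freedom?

degrees of freedom = 2

df = (r−1)(c−1) = (2−1)·(3−1) = 2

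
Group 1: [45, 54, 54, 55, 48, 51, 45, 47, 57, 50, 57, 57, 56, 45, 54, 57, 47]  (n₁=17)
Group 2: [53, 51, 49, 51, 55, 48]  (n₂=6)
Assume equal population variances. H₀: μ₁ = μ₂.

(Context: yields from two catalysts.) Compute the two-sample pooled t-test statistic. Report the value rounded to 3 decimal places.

test statistic = 0.265

x̄₁=51.706, s₁=4.701, n₁=17
x̄₂=51.167, s₂=2.563, n₂=6
s_p² = [16·4.701² + 5·2.563²]/21 = 18.3982
SE = √(s_p²·(1/17+1/6)) = 2.0368
t = (51.706−51.167)/2.0368 = 0.2647
df = 21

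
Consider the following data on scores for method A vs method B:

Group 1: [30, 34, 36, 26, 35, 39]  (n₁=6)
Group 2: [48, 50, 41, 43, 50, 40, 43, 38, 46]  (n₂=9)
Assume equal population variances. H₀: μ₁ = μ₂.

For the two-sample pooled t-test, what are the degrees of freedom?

degrees of freedom = 13

df = n₁ + n₂ − 2 = 6 + 9 − 2 = 13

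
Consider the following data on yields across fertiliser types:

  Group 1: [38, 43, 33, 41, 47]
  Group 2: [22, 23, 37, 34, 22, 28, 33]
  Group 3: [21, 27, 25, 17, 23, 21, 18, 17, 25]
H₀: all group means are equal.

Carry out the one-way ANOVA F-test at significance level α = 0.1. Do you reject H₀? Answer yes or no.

Group means [40.40, 28.43, 21.56], grand mean 28.333
SSB = Σnᵢ(x̄ᵢ−x̄)² = 1141.530; SSW = ΣΣ(x−x̄ᵢ)² = 459.137
MSB = 1141.530/2 = 570.7651; MSW = 459.137/18 = 25.5076
F = MSB/MSW = 22.3763
df = (2, 18)
p-value (upper-tail) = 0.00001
At α=0.1: p < α → reject H₀

reject H₀: yes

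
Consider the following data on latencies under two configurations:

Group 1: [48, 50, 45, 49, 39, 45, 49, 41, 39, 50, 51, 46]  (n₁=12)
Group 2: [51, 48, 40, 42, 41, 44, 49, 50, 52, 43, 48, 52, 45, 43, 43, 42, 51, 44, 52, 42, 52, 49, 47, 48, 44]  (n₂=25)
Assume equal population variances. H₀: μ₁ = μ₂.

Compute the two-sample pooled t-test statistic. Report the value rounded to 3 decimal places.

test statistic = -0.333

x̄₁=46.000, s₁=4.306, n₁=12
x̄₂=46.480, s₂=4.001, n₂=25
s_p² = [11·4.306² + 24·4.001²]/35 = 16.8069
SE = √(s_p²·(1/12+1/25)) = 1.4397
t = (46.000−46.480)/1.4397 = -0.3334
df = 35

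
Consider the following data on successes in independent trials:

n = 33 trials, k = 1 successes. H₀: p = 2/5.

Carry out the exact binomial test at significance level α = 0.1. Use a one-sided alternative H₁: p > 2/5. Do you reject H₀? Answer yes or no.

reject H₀: no

Exact binomial: n=33, k=1, p₀=2/5=0.4000
P(X≥1) from Σ C(n,i)·p₀^i·(1−p₀)^(n−i)
p-value (one-sided, H₁ greater) = 1.00000
At α=0.1: p ≥ α → fail to reject H₀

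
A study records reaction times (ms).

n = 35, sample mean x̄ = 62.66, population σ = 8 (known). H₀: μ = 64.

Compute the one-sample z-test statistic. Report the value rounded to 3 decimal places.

SE = σ/√n = 8/√35 = 1.3522
z = (x̄−μ₀)/SE = (62.66−64)/1.3522 = -0.9909

test statistic = -0.991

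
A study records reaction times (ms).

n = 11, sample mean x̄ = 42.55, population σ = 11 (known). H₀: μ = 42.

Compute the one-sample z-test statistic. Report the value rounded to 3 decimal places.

test statistic = 0.166

SE = σ/√n = 11/√11 = 3.3166
z = (x̄−μ₀)/SE = (42.55−42)/3.3166 = 0.1658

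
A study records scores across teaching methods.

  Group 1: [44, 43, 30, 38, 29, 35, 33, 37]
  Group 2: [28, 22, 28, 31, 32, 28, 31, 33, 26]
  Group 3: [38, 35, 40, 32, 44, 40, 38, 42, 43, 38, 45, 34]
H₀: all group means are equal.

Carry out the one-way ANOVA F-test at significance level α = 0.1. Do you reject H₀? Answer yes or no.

reject H₀: yes

Group means [36.12, 28.78, 39.08], grand mean 35.069
SSB = Σnᵢ(x̄ᵢ−x̄)² = 558.515; SSW = ΣΣ(x−x̄ᵢ)² = 487.347
MSB = 558.515/2 = 279.2574; MSW = 487.347/26 = 18.7441
F = MSB/MSW = 14.8984
df = (2, 26)
p-value (upper-tail) = 0.00005
At α=0.1: p < α → reject H₀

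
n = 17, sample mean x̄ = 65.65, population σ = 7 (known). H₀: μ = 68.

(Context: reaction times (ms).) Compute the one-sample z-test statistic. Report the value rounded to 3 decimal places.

test statistic = -1.384

SE = σ/√n = 7/√17 = 1.6977
z = (x̄−μ₀)/SE = (65.65−68)/1.6977 = -1.3842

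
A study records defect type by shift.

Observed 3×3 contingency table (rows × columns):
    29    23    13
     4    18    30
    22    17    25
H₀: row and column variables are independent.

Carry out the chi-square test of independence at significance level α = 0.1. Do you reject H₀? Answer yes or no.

reject H₀: yes

Row totals [65, 52, 64], col totals [55, 58, 68], n=181
χ² = (29−19.75)²/19.75 + (23−20.83)²/20.83 + (13−24.42)²/24.42 + (4−15.80)²/15.80 + (18−16.66)²/16.66 + (30−19.54)²/19.54 + (22−19.45)²/19.45 + (17−20.51)²/20.51 + (25−24.04)²/24.04 = 25.3966
df = 4
p-value (upper-tail) = 0.00004
At α=0.1: p < α → reject H₀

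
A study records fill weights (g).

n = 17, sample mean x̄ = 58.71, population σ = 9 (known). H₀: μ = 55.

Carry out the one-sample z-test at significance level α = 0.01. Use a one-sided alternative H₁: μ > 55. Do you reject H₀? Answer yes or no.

SE = σ/√n = 9/√17 = 2.1828
z = (x̄−μ₀)/SE = (58.71−55)/2.1828 = 1.6996
p-value (one-sided, H₁ greater) = 0.04460
At α=0.01: p ≥ α → fail to reject H₀

reject H₀: no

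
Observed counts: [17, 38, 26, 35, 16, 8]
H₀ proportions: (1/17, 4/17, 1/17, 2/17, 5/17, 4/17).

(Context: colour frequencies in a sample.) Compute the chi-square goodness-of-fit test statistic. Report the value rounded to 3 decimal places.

n = 140; E_i = n·p_i = [8.24, 32.94, 8.24, 16.47, 41.18, 32.94]
χ² = (17−8.24)²/8.24 + (38−32.94)²/32.94 + (26−8.24)²/8.24 + (35−16.47)²/16.47 + (16−41.18)²/41.18 + (8−32.94)²/32.94 = 103.5493
df = 5

test statistic = 103.549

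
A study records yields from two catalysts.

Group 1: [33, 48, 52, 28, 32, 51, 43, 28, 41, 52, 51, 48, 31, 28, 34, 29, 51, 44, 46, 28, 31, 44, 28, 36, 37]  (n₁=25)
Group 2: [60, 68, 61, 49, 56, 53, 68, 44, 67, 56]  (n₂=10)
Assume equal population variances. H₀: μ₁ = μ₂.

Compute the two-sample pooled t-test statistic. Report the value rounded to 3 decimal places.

test statistic = -5.781

x̄₁=38.960, s₁=9.145, n₁=25
x̄₂=58.200, s₂=8.189, n₂=10
s_p² = [24·9.145² + 9·8.189²]/33 = 79.1079
SE = √(s_p²·(1/25+1/10)) = 3.3279
t = (38.960−58.200)/3.3279 = -5.7814
df = 33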